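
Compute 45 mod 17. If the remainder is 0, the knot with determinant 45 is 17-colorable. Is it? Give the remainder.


Step 1: A knot is p-colorable if and only if p divides its determinant.
Step 2: Compute 45 mod 17.
45 = 2 * 17 + 11
Step 3: 45 mod 17 = 11
Step 4: The knot is 17-colorable: no

11


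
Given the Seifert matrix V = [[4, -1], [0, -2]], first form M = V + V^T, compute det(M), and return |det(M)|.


Step 1: Form V + V^T where V = [[4, -1], [0, -2]]
  V^T = [[4, 0], [-1, -2]]
  V + V^T = [[8, -1], [-1, -4]]
Step 2: det(V + V^T) = 8*(-4) - (-1)*(-1)
  = -32 - 1 = -33
Step 3: Knot determinant = |det(V + V^T)| = |-33| = 33

33


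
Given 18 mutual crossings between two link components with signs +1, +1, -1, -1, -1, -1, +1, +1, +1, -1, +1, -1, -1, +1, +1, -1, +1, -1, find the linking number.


Step 1: Count positive crossings: 9
Step 2: Count negative crossings: 9
Step 3: Sum of signs = 9 - 9 = 0
Step 4: Linking number = sum/2 = 0/2 = 0

0


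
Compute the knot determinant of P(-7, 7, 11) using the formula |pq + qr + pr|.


Step 1: Compute pq + qr + pr.
pq = (-7)*7 = -49
qr = 7*11 = 77
pr = (-7)*11 = -77
pq + qr + pr = -49 + 77 + (-77) = -49
Step 2: Take absolute value.
det(P(-7,7,11)) = |-49| = 49

49


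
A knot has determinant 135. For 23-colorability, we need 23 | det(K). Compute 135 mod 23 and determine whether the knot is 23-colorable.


Step 1: A knot is p-colorable if and only if p divides its determinant.
Step 2: Compute 135 mod 23.
135 = 5 * 23 + 20
Step 3: 135 mod 23 = 20
Step 4: The knot is 23-colorable: no

20


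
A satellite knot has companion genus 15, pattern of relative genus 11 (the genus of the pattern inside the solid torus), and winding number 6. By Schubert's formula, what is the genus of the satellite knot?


Schubert: g(satellite) = g_rel(pattern) + |winding| * g(companion),
where g_rel(pattern) is the genus of the pattern relative to the solid torus.
= 11 + 6 * 15
= 11 + 90 = 101

101


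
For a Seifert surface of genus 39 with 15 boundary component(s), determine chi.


chi = 2 - 2g - b
= 2 - 2*39 - 15
= 2 - 78 - 15 = -91

-91


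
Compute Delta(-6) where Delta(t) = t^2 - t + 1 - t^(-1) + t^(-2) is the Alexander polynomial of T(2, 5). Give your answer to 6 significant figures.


Substituting t = -6 into Delta(t) = t^2 - t + 1 - t^(-1) + t^(-2):
Term values: (36) + (6) + (1) + (0.166667) + (0.0277778)
Sum = 43.19444444
Rounded to 6 significant figures: 43.1944

43.1944


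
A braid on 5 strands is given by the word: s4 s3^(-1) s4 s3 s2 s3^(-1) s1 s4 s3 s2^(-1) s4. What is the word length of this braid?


The word length counts the number of generators (including inverses).
Listing each generator: s4, s3^(-1), s4, s3, s2, s3^(-1), s1, s4, s3, s2^(-1), s4
There are 11 generators in this braid word.

11


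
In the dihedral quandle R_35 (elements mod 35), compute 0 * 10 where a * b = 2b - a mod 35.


0 * 10 = 2*10 - 0 mod 35
= 20 - 0 mod 35
= 20 mod 35 = 20

20


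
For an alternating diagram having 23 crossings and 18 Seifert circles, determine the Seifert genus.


For alternating knots, g = (c - s + 1)/2.
= (23 - 18 + 1)/2
= 6/2 = 3

3


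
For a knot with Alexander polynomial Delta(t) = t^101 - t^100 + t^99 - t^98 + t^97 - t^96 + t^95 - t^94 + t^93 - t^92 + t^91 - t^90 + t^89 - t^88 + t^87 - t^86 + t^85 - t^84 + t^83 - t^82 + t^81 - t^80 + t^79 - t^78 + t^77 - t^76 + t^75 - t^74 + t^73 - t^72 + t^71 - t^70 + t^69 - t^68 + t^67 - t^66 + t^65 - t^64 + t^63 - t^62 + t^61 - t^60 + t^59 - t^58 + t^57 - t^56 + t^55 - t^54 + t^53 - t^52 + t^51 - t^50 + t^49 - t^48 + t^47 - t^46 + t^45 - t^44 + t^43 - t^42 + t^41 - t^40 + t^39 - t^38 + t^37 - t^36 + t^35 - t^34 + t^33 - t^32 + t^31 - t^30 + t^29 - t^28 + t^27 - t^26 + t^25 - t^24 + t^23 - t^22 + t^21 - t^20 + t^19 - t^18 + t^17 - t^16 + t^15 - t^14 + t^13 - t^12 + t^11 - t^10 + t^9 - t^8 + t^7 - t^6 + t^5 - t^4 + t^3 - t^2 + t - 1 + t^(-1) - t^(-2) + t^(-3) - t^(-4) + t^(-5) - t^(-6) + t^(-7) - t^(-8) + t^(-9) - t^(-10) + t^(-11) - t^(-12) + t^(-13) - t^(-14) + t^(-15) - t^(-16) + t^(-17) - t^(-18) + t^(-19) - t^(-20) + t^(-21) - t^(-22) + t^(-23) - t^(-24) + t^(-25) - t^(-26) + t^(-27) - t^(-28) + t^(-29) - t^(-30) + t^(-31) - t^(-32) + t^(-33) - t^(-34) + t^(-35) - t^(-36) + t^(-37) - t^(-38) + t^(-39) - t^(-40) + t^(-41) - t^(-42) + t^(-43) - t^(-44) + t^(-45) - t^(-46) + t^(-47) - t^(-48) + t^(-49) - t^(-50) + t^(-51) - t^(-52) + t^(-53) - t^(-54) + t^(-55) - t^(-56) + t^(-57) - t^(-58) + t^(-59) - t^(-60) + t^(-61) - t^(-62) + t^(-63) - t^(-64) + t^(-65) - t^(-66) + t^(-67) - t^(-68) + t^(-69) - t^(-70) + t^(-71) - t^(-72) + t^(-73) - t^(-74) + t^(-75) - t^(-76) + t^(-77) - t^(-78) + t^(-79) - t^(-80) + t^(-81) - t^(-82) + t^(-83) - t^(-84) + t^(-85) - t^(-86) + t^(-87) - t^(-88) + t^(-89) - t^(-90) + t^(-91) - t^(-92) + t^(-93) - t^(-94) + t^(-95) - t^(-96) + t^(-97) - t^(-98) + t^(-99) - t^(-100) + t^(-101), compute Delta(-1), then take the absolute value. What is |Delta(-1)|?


Step 1: The polynomial has 203 terms with alternating signs, exponents from 101 down to -101.
Step 2: Substitute t = -1. The i-th term has coefficient (-1)^i and exponent (m-i),
  so its value is (-1)^i * (-1)^(m-i) = (-1)^m = -1 for every i.
Step 3: All 203 terms equal -1, so Delta(-1) = 203 * (-1) = -203
Step 4: |Delta(-1)| = 203

203


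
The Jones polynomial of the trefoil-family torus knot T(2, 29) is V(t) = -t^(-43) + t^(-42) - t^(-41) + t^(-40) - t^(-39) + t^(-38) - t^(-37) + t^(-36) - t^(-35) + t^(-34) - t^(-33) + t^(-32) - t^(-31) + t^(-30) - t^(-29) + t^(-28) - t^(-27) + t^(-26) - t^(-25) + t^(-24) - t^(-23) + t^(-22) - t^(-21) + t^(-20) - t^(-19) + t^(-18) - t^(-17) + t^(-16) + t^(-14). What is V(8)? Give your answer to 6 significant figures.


Substituting t = 8 into V(t) = -t^(-43) + t^(-42) - t^(-41) + t^(-40) - t^(-39) + t^(-38) - t^(-37) + t^(-36) - t^(-35) + t^(-34) - t^(-33) + t^(-32) - t^(-31) + t^(-30) - t^(-29) + t^(-28) - t^(-27) + t^(-26) - t^(-25) + t^(-24) - t^(-23) + t^(-22) - t^(-21) + t^(-20) - t^(-19) + t^(-18) - t^(-17) + t^(-16) + t^(-14):
  (-)t^(-43) = -1.46937e-39
  (+)t^(-42) = 1.17549e-38
  (-)t^(-41) = -9.40395e-38
  (+)t^(-40) = 7.52316e-37
  (-)t^(-39) = -6.01853e-36
  (+)t^(-38) = 4.81482e-35
  (-)t^(-37) = -3.85186e-34
  (+)t^(-36) = 3.08149e-33
  (-)t^(-35) = -2.46519e-32
  (+)t^(-34) = 1.97215e-31
  (-)t^(-33) = -1.57772e-30
  (+)t^(-32) = 1.26218e-29
  (-)t^(-31) = -1.00974e-28
  (+)t^(-30) = 8.07794e-28
  (-)t^(-29) = -6.46235e-27
  (+)t^(-28) = 5.16988e-26
  (-)t^(-27) = -4.1359e-25
  (+)t^(-26) = 3.30872e-24
  (-)t^(-25) = -2.64698e-23
  (+)t^(-24) = 2.11758e-22
  (-)t^(-23) = -1.69407e-21
  (+)t^(-22) = 1.35525e-20
  (-)t^(-21) = -1.0842e-19
  (+)t^(-20) = 8.67362e-19
  (-)t^(-19) = -6.93889e-18
  (+)t^(-18) = 5.55112e-17
  (-)t^(-17) = -4.44089e-16
  (+)t^(-16) = 3.55271e-15
  (+)t^(-14) = 2.27374e-13
Sum = (-1.46937e-39) + (1.17549e-38) + (-9.40395e-38) + (7.52316e-37) + (-6.01853e-36) + (4.81482e-35) + (-3.85186e-34) + (3.08149e-33) + (-2.46519e-32) + (1.97215e-31) + (-1.57772e-30) + (1.26218e-29) + (-1.00974e-28) + (8.07794e-28) + (-6.46235e-27) + (5.16988e-26) + (-4.1359e-25) + (3.30872e-24) + (-2.64698e-23) + (2.11758e-22) + (-1.69407e-21) + (1.35525e-20) + (-1.0842e-19) + (8.67362e-19) + (-6.93889e-18) + (5.55112e-17) + (-4.44089e-16) + (3.55271e-15) + (2.27374e-13)
= 2.305316432e-13
Rounded to 6 significant figures: 2.30532e-13

2.30532e-13


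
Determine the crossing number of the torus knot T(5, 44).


For a torus knot T(p, q) with gcd(p,q)=1,
the crossing number is min(p*(q-1), q*(p-1)).
p*(q-1) = 5*43 = 215
q*(p-1) = 44*4 = 176
min(215, 176) = 176

176


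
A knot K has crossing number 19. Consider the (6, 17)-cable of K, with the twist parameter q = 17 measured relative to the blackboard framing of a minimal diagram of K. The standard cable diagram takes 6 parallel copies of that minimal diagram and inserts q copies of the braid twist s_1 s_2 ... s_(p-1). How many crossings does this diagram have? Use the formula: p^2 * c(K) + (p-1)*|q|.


Step 1: Each of the c(K) crossings of the companion diagram becomes p*p = p^2 crossings among the p parallel strands, and each of the |q| twists s_1 s_2 ... s_(p-1) adds (p-1) crossings.
  Crossings = p^2 * c(K) + (p-1)*|q|
Step 2: = 6^2 * 19 + (6-1)*17
Step 3: = 36*19 + 5*17
Step 4: = 684 + 85 = 769

769


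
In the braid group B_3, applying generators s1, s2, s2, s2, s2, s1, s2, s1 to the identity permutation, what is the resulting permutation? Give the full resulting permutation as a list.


Starting with identity [1, 2, 3].
Apply generators in sequence:
  After s1: [2, 1, 3]
  After s2: [2, 3, 1]
  After s2: [2, 1, 3]
  After s2: [2, 3, 1]
  After s2: [2, 1, 3]
  After s1: [1, 2, 3]
  After s2: [1, 3, 2]
  After s1: [3, 1, 2]
Final permutation: [3, 1, 2]

[3, 1, 2]


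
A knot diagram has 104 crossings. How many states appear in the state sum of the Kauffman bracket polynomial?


Each crossing contributes 2 choices (A-smoothing or B-smoothing).
Total states = 2^104 = 20282409603651670423947251286016

20282409603651670423947251286016


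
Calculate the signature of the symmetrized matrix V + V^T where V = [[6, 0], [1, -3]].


Step 1: V + V^T = [[12, 1], [1, -6]]
Step 2: trace = 6, det = -73
Step 3: Discriminant = 6^2 - 4*(-73) = 328
Step 4: Eigenvalues: 12.0554, -6.05539
Step 5: Signature = (# positive eigenvalues) - (# negative eigenvalues) = 0

0


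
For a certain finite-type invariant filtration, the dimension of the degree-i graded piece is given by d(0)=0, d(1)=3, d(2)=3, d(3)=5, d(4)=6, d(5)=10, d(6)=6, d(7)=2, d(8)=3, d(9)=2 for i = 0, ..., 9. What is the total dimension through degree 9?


Total dimension = d(0) + d(1) + ... + d(9)
= 0 + 3 + 3 + 5 + 6 + 10 + 6 + 2 + 3 + 2
= 40

40


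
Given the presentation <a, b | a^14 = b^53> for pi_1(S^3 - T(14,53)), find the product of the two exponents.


The relation is a^14 = b^53.
Product of exponents = 14 * 53
= 742

742


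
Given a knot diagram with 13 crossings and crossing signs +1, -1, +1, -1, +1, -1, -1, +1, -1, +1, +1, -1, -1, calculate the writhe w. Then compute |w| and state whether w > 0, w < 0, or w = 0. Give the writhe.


Step 1: Count positive crossings (+1).
Positive crossings: 6
Step 2: Count negative crossings (-1).
Negative crossings: 7
Step 3: Writhe = (positive) - (negative)
w = 6 - 7 = -1
Step 4: |w| = 1, and w is negative

-1


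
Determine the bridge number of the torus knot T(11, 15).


The bridge number of T(p,q) is min(p,q).
min(11, 15) = 11

11


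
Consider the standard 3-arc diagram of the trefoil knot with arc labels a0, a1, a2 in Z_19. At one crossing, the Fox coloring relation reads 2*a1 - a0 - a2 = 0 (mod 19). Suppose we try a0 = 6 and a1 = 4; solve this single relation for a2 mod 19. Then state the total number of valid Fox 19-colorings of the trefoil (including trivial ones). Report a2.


Step 1: Apply the given crossing relation 2*a1 - a0 - a2 = 0 (mod 19).
  a2 = 2*a1 - a0 mod 19
  a2 = 2*4 - 6 mod 19
  a2 = 8 - 6 mod 19
  a2 = 2 mod 19 = 2
Step 2: The trefoil has determinant 3.
  Number of Fox p-colorings (p prime) is p^2 if p = 3, else p.
  Since 19 does not divide 3, only trivial (constant) colorings exist.
  (So the trial a0 = 6, a1 = 4 with a0 != a1 does NOT extend to a valid coloring of the whole trefoil: the other two crossing relations require 3*(a1 - a0) = 0 (mod 19), which fails.)
  Total colorings = 19
Step 3: a2 = 2, total Fox 19-colorings = 19

2


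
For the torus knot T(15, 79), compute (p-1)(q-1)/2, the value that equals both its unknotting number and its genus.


For a torus knot T(p,q), both the unknotting number and genus equal (p-1)(q-1)/2.
= (15-1)(79-1)/2
= 14*78/2
= 1092/2 = 546

546


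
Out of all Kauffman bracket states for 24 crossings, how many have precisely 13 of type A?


We choose which 13 of 24 crossings get A-smoothings.
C(24, 13) = 24! / (13! * 11!)
= 2496144

2496144


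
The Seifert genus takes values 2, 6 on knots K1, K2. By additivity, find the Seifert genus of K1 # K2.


The Seifert genus is additive under connected sum.
Seifert genus(K1 # K2) = (2) + (6)
= 8

8


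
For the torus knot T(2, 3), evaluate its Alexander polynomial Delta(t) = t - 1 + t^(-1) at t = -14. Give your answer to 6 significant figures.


Substituting t = -14 into Delta(t) = t - 1 + t^(-1):
Term values: (-14) + (-1) + (-0.0714286)
Sum = -15.07142857
Rounded to 6 significant figures: -15.0714

-15.0714


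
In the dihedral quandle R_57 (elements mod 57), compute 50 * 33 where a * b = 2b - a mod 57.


50 * 33 = 2*33 - 50 mod 57
= 66 - 50 mod 57
= 16 mod 57 = 16

16


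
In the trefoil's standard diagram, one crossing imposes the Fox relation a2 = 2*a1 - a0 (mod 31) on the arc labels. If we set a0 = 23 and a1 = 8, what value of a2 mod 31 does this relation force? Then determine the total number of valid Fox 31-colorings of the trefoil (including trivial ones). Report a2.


Step 1: Apply the given crossing relation 2*a1 - a0 - a2 = 0 (mod 31).
  a2 = 2*a1 - a0 mod 31
  a2 = 2*8 - 23 mod 31
  a2 = 16 - 23 mod 31
  a2 = -7 mod 31 = 24
Step 2: The trefoil has determinant 3.
  Number of Fox p-colorings (p prime) is p^2 if p = 3, else p.
  Since 31 does not divide 3, only trivial (constant) colorings exist.
  (So the trial a0 = 23, a1 = 8 with a0 != a1 does NOT extend to a valid coloring of the whole trefoil: the other two crossing relations require 3*(a1 - a0) = 0 (mod 31), which fails.)
  Total colorings = 31
Step 3: a2 = 24, total Fox 31-colorings = 31

24


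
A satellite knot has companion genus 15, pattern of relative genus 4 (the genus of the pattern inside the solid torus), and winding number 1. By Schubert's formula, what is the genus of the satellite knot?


Schubert: g(satellite) = g_rel(pattern) + |winding| * g(companion),
where g_rel(pattern) is the genus of the pattern relative to the solid torus.
= 4 + 1 * 15
= 4 + 15 = 19

19


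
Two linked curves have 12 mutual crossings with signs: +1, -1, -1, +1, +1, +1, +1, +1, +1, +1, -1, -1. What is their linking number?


Step 1: Count positive crossings: 8
Step 2: Count negative crossings: 4
Step 3: Sum of signs = 8 - 4 = 4
Step 4: Linking number = sum/2 = 4/2 = 2

2


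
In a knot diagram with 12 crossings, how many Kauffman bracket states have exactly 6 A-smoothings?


We choose which 6 of 12 crossings get A-smoothings.
C(12, 6) = 12! / (6! * 6!)
= 924

924


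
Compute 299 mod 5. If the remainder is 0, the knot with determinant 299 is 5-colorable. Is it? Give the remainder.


Step 1: A knot is p-colorable if and only if p divides its determinant.
Step 2: Compute 299 mod 5.
299 = 59 * 5 + 4
Step 3: 299 mod 5 = 4
Step 4: The knot is 5-colorable: no

4


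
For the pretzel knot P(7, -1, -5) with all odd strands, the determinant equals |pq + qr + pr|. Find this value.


Step 1: Compute pq + qr + pr.
pq = 7*(-1) = -7
qr = (-1)*(-5) = 5
pr = 7*(-5) = -35
pq + qr + pr = -7 + 5 + (-35) = -37
Step 2: Take absolute value.
det(P(7,-1,-5)) = |-37| = 37

37


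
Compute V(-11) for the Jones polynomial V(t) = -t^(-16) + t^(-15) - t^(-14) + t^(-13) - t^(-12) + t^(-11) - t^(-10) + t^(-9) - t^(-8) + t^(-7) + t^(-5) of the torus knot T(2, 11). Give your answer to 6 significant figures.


Substituting t = -11 into V(t) = -t^(-16) + t^(-15) - t^(-14) + t^(-13) - t^(-12) + t^(-11) - t^(-10) + t^(-9) - t^(-8) + t^(-7) + t^(-5):
  (-)t^(-16) = -2.17629e-17
  (+)t^(-15) = -2.39392e-16
  (-)t^(-14) = -2.63331e-15
  (+)t^(-13) = -2.89664e-14
  (-)t^(-12) = -3.18631e-13
  (+)t^(-11) = -3.50494e-12
  (-)t^(-10) = -3.85543e-11
  (+)t^(-9) = -4.24098e-10
  (-)t^(-8) = -4.66507e-09
  (+)t^(-7) = -5.13158e-08
  (+)t^(-5) = -6.20921e-06
Sum = (-2.17629e-17) + (-2.39392e-16) + (-2.63331e-15) + (-2.89664e-14) + (-3.18631e-13) + (-3.50494e-12) + (-3.85543e-11) + (-4.24098e-10) + (-4.66507e-09) + (-5.13158e-08) + (-6.20921e-06)
= -6.265660624e-06
Rounded to 6 significant figures: -6.26566e-06

-6.26566e-06


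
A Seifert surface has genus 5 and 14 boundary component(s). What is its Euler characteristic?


chi = 2 - 2g - b
= 2 - 2*5 - 14
= 2 - 10 - 14 = -22

-22


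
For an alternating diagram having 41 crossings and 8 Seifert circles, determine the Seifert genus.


For alternating knots, g = (c - s + 1)/2.
= (41 - 8 + 1)/2
= 34/2 = 17

17


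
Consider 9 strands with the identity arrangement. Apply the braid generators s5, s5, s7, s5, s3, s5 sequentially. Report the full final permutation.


Starting with identity [1, 2, 3, 4, 5, 6, 7, 8, 9].
Apply generators in sequence:
  After s5: [1, 2, 3, 4, 6, 5, 7, 8, 9]
  After s5: [1, 2, 3, 4, 5, 6, 7, 8, 9]
  After s7: [1, 2, 3, 4, 5, 6, 8, 7, 9]
  After s5: [1, 2, 3, 4, 6, 5, 8, 7, 9]
  After s3: [1, 2, 4, 3, 6, 5, 8, 7, 9]
  After s5: [1, 2, 4, 3, 5, 6, 8, 7, 9]
Final permutation: [1, 2, 4, 3, 5, 6, 8, 7, 9]

[1, 2, 4, 3, 5, 6, 8, 7, 9]


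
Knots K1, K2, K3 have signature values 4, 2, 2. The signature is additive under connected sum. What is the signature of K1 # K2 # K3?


The signature is additive under connected sum.
signature(K1 # K2 # K3) = (4) + (2) + (2)
= 8

8


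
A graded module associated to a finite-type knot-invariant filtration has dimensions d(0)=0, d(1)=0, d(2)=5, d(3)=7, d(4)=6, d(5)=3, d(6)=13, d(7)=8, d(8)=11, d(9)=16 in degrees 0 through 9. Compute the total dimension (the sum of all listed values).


Total dimension = d(0) + d(1) + ... + d(9)
= 0 + 0 + 5 + 7 + 6 + 3 + 13 + 8 + 11 + 16
= 69

69


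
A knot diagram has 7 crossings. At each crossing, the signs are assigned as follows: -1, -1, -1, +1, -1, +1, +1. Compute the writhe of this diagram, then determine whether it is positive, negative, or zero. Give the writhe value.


Step 1: Count positive crossings (+1).
Positive crossings: 3
Step 2: Count negative crossings (-1).
Negative crossings: 4
Step 3: Writhe = (positive) - (negative)
w = 3 - 4 = -1
Step 4: |w| = 1, and w is negative

-1


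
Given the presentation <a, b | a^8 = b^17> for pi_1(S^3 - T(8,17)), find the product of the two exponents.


The relation is a^8 = b^17.
Product of exponents = 8 * 17
= 136

136


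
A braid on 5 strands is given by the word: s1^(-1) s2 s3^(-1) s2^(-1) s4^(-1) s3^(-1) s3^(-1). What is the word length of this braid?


The word length counts the number of generators (including inverses).
Listing each generator: s1^(-1), s2, s3^(-1), s2^(-1), s4^(-1), s3^(-1), s3^(-1)
There are 7 generators in this braid word.

7


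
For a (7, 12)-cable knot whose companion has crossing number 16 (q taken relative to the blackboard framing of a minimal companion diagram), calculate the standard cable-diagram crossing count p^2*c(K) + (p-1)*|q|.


Step 1: Each of the c(K) crossings of the companion diagram becomes p*p = p^2 crossings among the p parallel strands, and each of the |q| twists s_1 s_2 ... s_(p-1) adds (p-1) crossings.
  Crossings = p^2 * c(K) + (p-1)*|q|
Step 2: = 7^2 * 16 + (7-1)*12
Step 3: = 49*16 + 6*12
Step 4: = 784 + 72 = 856

856


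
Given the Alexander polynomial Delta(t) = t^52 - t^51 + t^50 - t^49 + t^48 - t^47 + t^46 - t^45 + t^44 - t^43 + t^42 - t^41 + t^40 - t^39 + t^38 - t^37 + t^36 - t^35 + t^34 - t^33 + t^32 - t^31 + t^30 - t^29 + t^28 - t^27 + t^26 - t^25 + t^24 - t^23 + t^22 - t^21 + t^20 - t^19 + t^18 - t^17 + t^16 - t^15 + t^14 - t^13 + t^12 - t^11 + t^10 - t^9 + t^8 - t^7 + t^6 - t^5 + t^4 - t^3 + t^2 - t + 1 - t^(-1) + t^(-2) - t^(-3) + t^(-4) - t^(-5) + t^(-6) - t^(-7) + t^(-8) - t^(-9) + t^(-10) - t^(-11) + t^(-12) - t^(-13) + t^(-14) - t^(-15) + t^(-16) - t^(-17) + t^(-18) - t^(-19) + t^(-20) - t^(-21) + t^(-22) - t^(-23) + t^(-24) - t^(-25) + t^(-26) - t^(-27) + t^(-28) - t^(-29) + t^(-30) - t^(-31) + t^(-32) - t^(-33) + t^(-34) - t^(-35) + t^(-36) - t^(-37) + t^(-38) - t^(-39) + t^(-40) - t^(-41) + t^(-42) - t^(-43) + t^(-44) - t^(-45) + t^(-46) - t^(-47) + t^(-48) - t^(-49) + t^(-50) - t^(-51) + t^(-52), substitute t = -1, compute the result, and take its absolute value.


Step 1: The polynomial has 105 terms with alternating signs, exponents from 52 down to -52.
Step 2: Substitute t = -1. The i-th term has coefficient (-1)^i and exponent (m-i),
  so its value is (-1)^i * (-1)^(m-i) = (-1)^m = 1 for every i.
Step 3: All 105 terms equal 1, so Delta(-1) = 105 * (1) = 105
Step 4: |Delta(-1)| = 105

105


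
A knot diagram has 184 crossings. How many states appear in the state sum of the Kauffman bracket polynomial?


Each crossing contributes 2 choices (A-smoothing or B-smoothing).
Total states = 2^184 = 24519928653854221733733552434404946937899825954937634816

24519928653854221733733552434404946937899825954937634816


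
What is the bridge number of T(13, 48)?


The bridge number of T(p,q) is min(p,q).
min(13, 48) = 13

13


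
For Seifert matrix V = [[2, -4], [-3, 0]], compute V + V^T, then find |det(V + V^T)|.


Step 1: Form V + V^T where V = [[2, -4], [-3, 0]]
  V^T = [[2, -3], [-4, 0]]
  V + V^T = [[4, -7], [-7, 0]]
Step 2: det(V + V^T) = 4*0 - (-7)*(-7)
  = 0 - 49 = -49
Step 3: Knot determinant = |det(V + V^T)| = |-49| = 49

49


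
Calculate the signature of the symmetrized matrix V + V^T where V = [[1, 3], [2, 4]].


Step 1: V + V^T = [[2, 5], [5, 8]]
Step 2: trace = 10, det = -9
Step 3: Discriminant = 10^2 - 4*(-9) = 136
Step 4: Eigenvalues: 10.831, -0.830952
Step 5: Signature = (# positive eigenvalues) - (# negative eigenvalues) = 0

0


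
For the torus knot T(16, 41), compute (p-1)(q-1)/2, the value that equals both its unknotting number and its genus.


For a torus knot T(p,q), both the unknotting number and genus equal (p-1)(q-1)/2.
= (16-1)(41-1)/2
= 15*40/2
= 600/2 = 300

300


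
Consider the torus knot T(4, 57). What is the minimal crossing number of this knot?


For a torus knot T(p, q) with gcd(p,q)=1,
the crossing number is min(p*(q-1), q*(p-1)).
p*(q-1) = 4*56 = 224
q*(p-1) = 57*3 = 171
min(224, 171) = 171

171


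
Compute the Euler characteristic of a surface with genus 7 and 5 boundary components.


chi = 2 - 2g - b
= 2 - 2*7 - 5
= 2 - 14 - 5 = -17

-17


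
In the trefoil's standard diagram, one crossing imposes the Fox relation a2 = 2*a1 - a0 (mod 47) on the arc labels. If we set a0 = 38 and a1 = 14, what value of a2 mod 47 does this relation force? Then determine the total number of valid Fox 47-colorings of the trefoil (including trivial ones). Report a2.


Step 1: Apply the given crossing relation 2*a1 - a0 - a2 = 0 (mod 47).
  a2 = 2*a1 - a0 mod 47
  a2 = 2*14 - 38 mod 47
  a2 = 28 - 38 mod 47
  a2 = -10 mod 47 = 37
Step 2: The trefoil has determinant 3.
  Number of Fox p-colorings (p prime) is p^2 if p = 3, else p.
  Since 47 does not divide 3, only trivial (constant) colorings exist.
  (So the trial a0 = 38, a1 = 14 with a0 != a1 does NOT extend to a valid coloring of the whole trefoil: the other two crossing relations require 3*(a1 - a0) = 0 (mod 47), which fails.)
  Total colorings = 47
Step 3: a2 = 37, total Fox 47-colorings = 47

37


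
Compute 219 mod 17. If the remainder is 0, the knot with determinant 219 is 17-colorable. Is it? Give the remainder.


Step 1: A knot is p-colorable if and only if p divides its determinant.
Step 2: Compute 219 mod 17.
219 = 12 * 17 + 15
Step 3: 219 mod 17 = 15
Step 4: The knot is 17-colorable: no

15


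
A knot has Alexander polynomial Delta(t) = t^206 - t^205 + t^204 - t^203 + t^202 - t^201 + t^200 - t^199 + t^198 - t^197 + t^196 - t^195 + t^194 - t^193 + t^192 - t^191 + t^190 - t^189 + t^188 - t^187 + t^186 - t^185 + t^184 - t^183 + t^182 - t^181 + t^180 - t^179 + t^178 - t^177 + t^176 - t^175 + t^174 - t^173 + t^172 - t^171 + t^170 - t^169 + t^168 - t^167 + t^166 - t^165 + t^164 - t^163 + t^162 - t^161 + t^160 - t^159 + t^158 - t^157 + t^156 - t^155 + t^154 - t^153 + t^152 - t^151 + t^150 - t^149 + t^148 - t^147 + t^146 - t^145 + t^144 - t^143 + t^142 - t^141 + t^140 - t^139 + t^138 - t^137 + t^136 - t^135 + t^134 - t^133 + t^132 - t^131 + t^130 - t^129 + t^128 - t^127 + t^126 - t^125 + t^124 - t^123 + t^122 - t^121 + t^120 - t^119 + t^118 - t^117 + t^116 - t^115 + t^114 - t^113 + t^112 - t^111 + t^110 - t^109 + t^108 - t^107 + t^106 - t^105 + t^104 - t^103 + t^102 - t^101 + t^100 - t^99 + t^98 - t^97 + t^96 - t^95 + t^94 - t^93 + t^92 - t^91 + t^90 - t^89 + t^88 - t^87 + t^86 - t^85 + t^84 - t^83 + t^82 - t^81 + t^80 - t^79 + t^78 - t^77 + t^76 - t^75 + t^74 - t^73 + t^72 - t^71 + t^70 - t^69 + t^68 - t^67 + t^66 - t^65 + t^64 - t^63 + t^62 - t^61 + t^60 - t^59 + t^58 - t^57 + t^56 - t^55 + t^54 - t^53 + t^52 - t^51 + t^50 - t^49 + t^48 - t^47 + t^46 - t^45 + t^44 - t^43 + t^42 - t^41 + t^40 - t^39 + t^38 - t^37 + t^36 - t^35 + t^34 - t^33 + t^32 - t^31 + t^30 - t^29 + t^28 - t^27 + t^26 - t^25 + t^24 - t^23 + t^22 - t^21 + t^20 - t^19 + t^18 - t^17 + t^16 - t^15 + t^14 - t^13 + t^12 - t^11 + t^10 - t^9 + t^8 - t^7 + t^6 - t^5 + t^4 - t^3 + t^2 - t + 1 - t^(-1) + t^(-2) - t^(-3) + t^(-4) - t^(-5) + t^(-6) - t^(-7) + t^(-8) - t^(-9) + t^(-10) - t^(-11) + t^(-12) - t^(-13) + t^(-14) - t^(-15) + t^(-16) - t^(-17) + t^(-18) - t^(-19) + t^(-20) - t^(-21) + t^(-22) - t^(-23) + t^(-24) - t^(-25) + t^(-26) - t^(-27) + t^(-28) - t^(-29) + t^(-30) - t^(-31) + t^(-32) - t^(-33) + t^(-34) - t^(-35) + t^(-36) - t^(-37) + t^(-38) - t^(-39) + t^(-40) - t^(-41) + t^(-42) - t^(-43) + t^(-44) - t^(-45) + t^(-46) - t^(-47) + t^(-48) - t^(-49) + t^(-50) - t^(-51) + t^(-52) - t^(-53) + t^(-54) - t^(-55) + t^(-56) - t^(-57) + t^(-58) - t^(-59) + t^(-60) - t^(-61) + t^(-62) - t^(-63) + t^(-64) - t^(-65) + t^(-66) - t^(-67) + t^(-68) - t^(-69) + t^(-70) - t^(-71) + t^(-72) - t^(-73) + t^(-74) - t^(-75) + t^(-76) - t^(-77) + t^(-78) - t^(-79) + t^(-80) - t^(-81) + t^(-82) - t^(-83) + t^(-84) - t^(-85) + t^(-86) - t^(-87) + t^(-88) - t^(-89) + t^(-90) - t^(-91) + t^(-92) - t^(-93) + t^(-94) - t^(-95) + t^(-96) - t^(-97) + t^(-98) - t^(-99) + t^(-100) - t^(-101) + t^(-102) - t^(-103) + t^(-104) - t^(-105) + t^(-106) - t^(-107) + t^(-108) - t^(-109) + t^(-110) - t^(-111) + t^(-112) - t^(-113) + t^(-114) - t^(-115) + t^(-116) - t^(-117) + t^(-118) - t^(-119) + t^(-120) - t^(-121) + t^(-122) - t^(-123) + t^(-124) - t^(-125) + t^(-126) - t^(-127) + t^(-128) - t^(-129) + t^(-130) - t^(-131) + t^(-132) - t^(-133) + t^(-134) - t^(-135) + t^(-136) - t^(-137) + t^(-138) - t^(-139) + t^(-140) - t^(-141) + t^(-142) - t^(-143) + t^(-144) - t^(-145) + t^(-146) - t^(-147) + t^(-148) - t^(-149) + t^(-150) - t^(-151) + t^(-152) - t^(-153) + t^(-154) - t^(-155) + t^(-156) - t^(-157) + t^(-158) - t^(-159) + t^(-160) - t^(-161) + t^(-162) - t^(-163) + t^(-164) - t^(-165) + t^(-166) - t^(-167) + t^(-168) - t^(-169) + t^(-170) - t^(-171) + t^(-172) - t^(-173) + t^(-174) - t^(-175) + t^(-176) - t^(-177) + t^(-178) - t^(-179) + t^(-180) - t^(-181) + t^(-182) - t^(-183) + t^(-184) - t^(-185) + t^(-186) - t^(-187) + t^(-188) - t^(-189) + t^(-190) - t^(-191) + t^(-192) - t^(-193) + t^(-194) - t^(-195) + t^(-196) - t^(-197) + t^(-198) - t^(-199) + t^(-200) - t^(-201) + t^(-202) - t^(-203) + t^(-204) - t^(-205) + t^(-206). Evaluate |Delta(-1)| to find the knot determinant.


Step 1: The polynomial has 413 terms with alternating signs, exponents from 206 down to -206.
Step 2: Substitute t = -1. The i-th term has coefficient (-1)^i and exponent (m-i),
  so its value is (-1)^i * (-1)^(m-i) = (-1)^m = 1 for every i.
Step 3: All 413 terms equal 1, so Delta(-1) = 413 * (1) = 413
Step 4: |Delta(-1)| = 413

413


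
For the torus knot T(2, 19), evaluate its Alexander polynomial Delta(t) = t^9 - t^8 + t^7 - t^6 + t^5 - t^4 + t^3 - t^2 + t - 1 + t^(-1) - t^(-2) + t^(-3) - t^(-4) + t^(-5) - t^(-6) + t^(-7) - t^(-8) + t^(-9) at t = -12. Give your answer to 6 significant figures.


Substituting t = -12 into Delta(t) = t^9 - t^8 + t^7 - t^6 + t^5 - t^4 + t^3 - t^2 + t - 1 + t^(-1) - t^(-2) + t^(-3) - t^(-4) + t^(-5) - t^(-6) + t^(-7) - t^(-8) + t^(-9):
Term values: (-5159780352) + (-429981696) + (-35831808) + (-2985984) + (-248832) + (-20736) + (-1728) + (-144) + (-12) + (-1) + (-0.0833333) + (-0.00694444) + (-0.000578704) + (-4.82253e-05) + (-4.01878e-06) + (-3.34898e-07) + (-2.79082e-08) + (-2.32568e-09) + (-1.93807e-10)
Sum = -5628851293
Rounded to 6 significant figures: -5.62885e+09

-5.62885e+09


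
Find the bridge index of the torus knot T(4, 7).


The bridge number of T(p,q) is min(p,q).
min(4, 7) = 4

4


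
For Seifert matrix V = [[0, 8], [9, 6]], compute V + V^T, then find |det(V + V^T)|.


Step 1: Form V + V^T where V = [[0, 8], [9, 6]]
  V^T = [[0, 9], [8, 6]]
  V + V^T = [[0, 17], [17, 12]]
Step 2: det(V + V^T) = 0*12 - 17*17
  = 0 - 289 = -289
Step 3: Knot determinant = |det(V + V^T)| = |-289| = 289

289


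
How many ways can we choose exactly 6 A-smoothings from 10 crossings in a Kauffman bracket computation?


We choose which 6 of 10 crossings get A-smoothings.
C(10, 6) = 10! / (6! * 4!)
= 210

210


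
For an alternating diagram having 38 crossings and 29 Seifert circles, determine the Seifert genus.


For alternating knots, g = (c - s + 1)/2.
= (38 - 29 + 1)/2
= 10/2 = 5

5


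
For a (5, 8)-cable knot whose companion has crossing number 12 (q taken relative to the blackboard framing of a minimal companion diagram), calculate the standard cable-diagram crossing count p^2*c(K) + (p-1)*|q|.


Step 1: Each of the c(K) crossings of the companion diagram becomes p*p = p^2 crossings among the p parallel strands, and each of the |q| twists s_1 s_2 ... s_(p-1) adds (p-1) crossings.
  Crossings = p^2 * c(K) + (p-1)*|q|
Step 2: = 5^2 * 12 + (5-1)*8
Step 3: = 25*12 + 4*8
Step 4: = 300 + 32 = 332

332


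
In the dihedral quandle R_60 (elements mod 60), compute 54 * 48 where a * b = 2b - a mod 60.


54 * 48 = 2*48 - 54 mod 60
= 96 - 54 mod 60
= 42 mod 60 = 42

42


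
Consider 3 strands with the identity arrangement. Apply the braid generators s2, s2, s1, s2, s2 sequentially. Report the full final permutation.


Starting with identity [1, 2, 3].
Apply generators in sequence:
  After s2: [1, 3, 2]
  After s2: [1, 2, 3]
  After s1: [2, 1, 3]
  After s2: [2, 3, 1]
  After s2: [2, 1, 3]
Final permutation: [2, 1, 3]

[2, 1, 3]


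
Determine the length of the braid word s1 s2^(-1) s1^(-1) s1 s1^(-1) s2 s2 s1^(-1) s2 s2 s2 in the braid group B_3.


The word length counts the number of generators (including inverses).
Listing each generator: s1, s2^(-1), s1^(-1), s1, s1^(-1), s2, s2, s1^(-1), s2, s2, s2
There are 11 generators in this braid word.

11


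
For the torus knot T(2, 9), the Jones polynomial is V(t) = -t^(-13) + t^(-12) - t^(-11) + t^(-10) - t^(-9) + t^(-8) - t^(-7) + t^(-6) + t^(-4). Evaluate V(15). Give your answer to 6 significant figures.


Substituting t = 15 into V(t) = -t^(-13) + t^(-12) - t^(-11) + t^(-10) - t^(-9) + t^(-8) - t^(-7) + t^(-6) + t^(-4):
  (-)t^(-13) = -5.13823e-16
  (+)t^(-12) = 7.70735e-15
  (-)t^(-11) = -1.1561e-13
  (+)t^(-10) = 1.73415e-12
  (-)t^(-9) = -2.60123e-11
  (+)t^(-8) = 3.90184e-10
  (-)t^(-7) = -5.85277e-09
  (+)t^(-6) = 8.77915e-08
  (+)t^(-4) = 1.97531e-05
Sum = (-5.13823e-16) + (7.70735e-15) + (-1.1561e-13) + (1.73415e-12) + (-2.60123e-11) + (3.90184e-10) + (-5.85277e-09) + (8.77915e-08) + (1.97531e-05)
= 1.983539095e-05
Rounded to 6 significant figures: 1.98354e-05

1.98354e-05


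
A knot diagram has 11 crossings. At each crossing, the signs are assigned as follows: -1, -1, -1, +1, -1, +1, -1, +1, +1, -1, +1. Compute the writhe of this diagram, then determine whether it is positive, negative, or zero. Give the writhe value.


Step 1: Count positive crossings (+1).
Positive crossings: 5
Step 2: Count negative crossings (-1).
Negative crossings: 6
Step 3: Writhe = (positive) - (negative)
w = 5 - 6 = -1
Step 4: |w| = 1, and w is negative

-1


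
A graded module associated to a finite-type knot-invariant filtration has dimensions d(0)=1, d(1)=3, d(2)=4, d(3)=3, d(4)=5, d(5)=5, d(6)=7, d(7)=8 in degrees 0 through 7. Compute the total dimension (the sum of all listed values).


Total dimension = d(0) + d(1) + ... + d(7)
= 1 + 3 + 4 + 3 + 5 + 5 + 7 + 8
= 36

36


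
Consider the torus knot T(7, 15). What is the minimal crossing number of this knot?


For a torus knot T(p, q) with gcd(p,q)=1,
the crossing number is min(p*(q-1), q*(p-1)).
p*(q-1) = 7*14 = 98
q*(p-1) = 15*6 = 90
min(98, 90) = 90

90


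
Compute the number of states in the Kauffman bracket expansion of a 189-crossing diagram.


Each crossing contributes 2 choices (A-smoothing or B-smoothing).
Total states = 2^189 = 784637716923335095479473677900958302012794430558004314112

784637716923335095479473677900958302012794430558004314112


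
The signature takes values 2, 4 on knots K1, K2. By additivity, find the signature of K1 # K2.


The signature is additive under connected sum.
signature(K1 # K2) = (2) + (4)
= 6

6


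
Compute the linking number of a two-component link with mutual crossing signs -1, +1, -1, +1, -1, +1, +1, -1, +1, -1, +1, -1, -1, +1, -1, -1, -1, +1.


Step 1: Count positive crossings: 8
Step 2: Count negative crossings: 10
Step 3: Sum of signs = 8 - 10 = -2
Step 4: Linking number = sum/2 = -2/2 = -1

-1


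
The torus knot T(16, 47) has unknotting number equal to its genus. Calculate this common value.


For a torus knot T(p,q), both the unknotting number and genus equal (p-1)(q-1)/2.
= (16-1)(47-1)/2
= 15*46/2
= 690/2 = 345

345


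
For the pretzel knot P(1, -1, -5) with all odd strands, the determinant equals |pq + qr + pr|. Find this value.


Step 1: Compute pq + qr + pr.
pq = 1*(-1) = -1
qr = (-1)*(-5) = 5
pr = 1*(-5) = -5
pq + qr + pr = -1 + 5 + (-5) = -1
Step 2: Take absolute value.
det(P(1,-1,-5)) = |-1| = 1

1


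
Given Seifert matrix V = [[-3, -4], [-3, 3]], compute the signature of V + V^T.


Step 1: V + V^T = [[-6, -7], [-7, 6]]
Step 2: trace = 0, det = -85
Step 3: Discriminant = 0^2 - 4*(-85) = 340
Step 4: Eigenvalues: 9.21954, -9.21954
Step 5: Signature = (# positive eigenvalues) - (# negative eigenvalues) = 0

0


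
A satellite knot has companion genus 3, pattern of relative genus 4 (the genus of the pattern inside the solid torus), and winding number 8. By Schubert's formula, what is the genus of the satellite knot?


Schubert: g(satellite) = g_rel(pattern) + |winding| * g(companion),
where g_rel(pattern) is the genus of the pattern relative to the solid torus.
= 4 + 8 * 3
= 4 + 24 = 28

28


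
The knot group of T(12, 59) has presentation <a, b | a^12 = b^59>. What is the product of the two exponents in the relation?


The relation is a^12 = b^59.
Product of exponents = 12 * 59
= 708

708


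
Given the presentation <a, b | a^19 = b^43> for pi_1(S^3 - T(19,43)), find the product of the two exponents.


The relation is a^19 = b^43.
Product of exponents = 19 * 43
= 817

817


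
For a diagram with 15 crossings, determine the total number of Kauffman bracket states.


Each crossing contributes 2 choices (A-smoothing or B-smoothing).
Total states = 2^15 = 32768

32768


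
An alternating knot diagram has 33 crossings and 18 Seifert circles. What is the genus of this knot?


For alternating knots, g = (c - s + 1)/2.
= (33 - 18 + 1)/2
= 16/2 = 8

8


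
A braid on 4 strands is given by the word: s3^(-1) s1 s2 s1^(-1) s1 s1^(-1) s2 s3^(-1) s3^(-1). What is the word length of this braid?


The word length counts the number of generators (including inverses).
Listing each generator: s3^(-1), s1, s2, s1^(-1), s1, s1^(-1), s2, s3^(-1), s3^(-1)
There are 9 generators in this braid word.

9


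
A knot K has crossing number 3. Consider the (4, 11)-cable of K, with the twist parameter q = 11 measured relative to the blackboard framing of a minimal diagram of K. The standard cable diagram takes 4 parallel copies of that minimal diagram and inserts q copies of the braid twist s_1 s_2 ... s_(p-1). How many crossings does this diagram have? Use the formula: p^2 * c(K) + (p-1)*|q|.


Step 1: Each of the c(K) crossings of the companion diagram becomes p*p = p^2 crossings among the p parallel strands, and each of the |q| twists s_1 s_2 ... s_(p-1) adds (p-1) crossings.
  Crossings = p^2 * c(K) + (p-1)*|q|
Step 2: = 4^2 * 3 + (4-1)*11
Step 3: = 16*3 + 3*11
Step 4: = 48 + 33 = 81

81


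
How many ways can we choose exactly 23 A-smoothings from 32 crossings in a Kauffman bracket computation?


We choose which 23 of 32 crossings get A-smoothings.
C(32, 23) = 32! / (23! * 9!)
= 28048800

28048800


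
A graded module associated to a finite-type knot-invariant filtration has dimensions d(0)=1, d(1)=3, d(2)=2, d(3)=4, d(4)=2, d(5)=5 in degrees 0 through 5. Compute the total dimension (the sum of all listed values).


Total dimension = d(0) + d(1) + ... + d(5)
= 1 + 3 + 2 + 4 + 2 + 5
= 17

17


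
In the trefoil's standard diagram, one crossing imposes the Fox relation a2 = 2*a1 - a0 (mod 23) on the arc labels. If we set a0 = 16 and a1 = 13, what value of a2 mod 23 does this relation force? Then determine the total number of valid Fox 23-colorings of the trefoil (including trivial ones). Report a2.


Step 1: Apply the given crossing relation 2*a1 - a0 - a2 = 0 (mod 23).
  a2 = 2*a1 - a0 mod 23
  a2 = 2*13 - 16 mod 23
  a2 = 26 - 16 mod 23
  a2 = 10 mod 23 = 10
Step 2: The trefoil has determinant 3.
  Number of Fox p-colorings (p prime) is p^2 if p = 3, else p.
  Since 23 does not divide 3, only trivial (constant) colorings exist.
  (So the trial a0 = 16, a1 = 13 with a0 != a1 does NOT extend to a valid coloring of the whole trefoil: the other two crossing relations require 3*(a1 - a0) = 0 (mod 23), which fails.)
  Total colorings = 23
Step 3: a2 = 10, total Fox 23-colorings = 23

10


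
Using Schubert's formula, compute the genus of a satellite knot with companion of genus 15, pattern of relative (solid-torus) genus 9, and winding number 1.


Schubert: g(satellite) = g_rel(pattern) + |winding| * g(companion),
where g_rel(pattern) is the genus of the pattern relative to the solid torus.
= 9 + 1 * 15
= 9 + 15 = 24

24


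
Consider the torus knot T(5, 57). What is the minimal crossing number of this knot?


For a torus knot T(p, q) with gcd(p,q)=1,
the crossing number is min(p*(q-1), q*(p-1)).
p*(q-1) = 5*56 = 280
q*(p-1) = 57*4 = 228
min(280, 228) = 228

228


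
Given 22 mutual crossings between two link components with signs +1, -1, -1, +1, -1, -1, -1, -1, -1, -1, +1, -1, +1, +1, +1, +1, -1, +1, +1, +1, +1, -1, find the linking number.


Step 1: Count positive crossings: 11
Step 2: Count negative crossings: 11
Step 3: Sum of signs = 11 - 11 = 0
Step 4: Linking number = sum/2 = 0/2 = 0

0


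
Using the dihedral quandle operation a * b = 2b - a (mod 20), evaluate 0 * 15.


0 * 15 = 2*15 - 0 mod 20
= 30 - 0 mod 20
= 30 mod 20 = 10

10


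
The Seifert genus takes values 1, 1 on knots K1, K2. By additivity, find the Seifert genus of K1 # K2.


The Seifert genus is additive under connected sum.
Seifert genus(K1 # K2) = (1) + (1)
= 2

2


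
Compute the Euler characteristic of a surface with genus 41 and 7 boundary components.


chi = 2 - 2g - b
= 2 - 2*41 - 7
= 2 - 82 - 7 = -87

-87


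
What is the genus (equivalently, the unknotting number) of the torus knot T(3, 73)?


For a torus knot T(p,q), both the unknotting number and genus equal (p-1)(q-1)/2.
= (3-1)(73-1)/2
= 2*72/2
= 144/2 = 72

72


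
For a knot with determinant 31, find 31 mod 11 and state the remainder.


Step 1: A knot is p-colorable if and only if p divides its determinant.
Step 2: Compute 31 mod 11.
31 = 2 * 11 + 9
Step 3: 31 mod 11 = 9
Step 4: The knot is 11-colorable: no

9


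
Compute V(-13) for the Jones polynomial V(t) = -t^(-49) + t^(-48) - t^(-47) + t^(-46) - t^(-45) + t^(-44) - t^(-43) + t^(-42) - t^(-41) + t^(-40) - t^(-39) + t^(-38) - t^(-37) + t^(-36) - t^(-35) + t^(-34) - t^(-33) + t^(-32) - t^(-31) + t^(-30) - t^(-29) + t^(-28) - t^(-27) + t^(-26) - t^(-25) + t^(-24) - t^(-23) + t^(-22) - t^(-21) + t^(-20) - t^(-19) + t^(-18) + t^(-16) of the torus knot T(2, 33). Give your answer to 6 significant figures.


Substituting t = -13 into V(t) = -t^(-49) + t^(-48) - t^(-47) + t^(-46) - t^(-45) + t^(-44) - t^(-43) + t^(-42) - t^(-41) + t^(-40) - t^(-39) + t^(-38) - t^(-37) + t^(-36) - t^(-35) + t^(-34) - t^(-33) + t^(-32) - t^(-31) + t^(-30) - t^(-29) + t^(-28) - t^(-27) + t^(-26) - t^(-25) + t^(-24) - t^(-23) + t^(-22) - t^(-21) + t^(-20) - t^(-19) + t^(-18) + t^(-16):
  (-)t^(-49) = 2.61081e-55
  (+)t^(-48) = 3.39406e-54
  (-)t^(-47) = 4.41227e-53
  (+)t^(-46) = 5.73596e-52
  (-)t^(-45) = 7.45674e-51
  (+)t^(-44) = 9.69377e-50
  (-)t^(-43) = 1.26019e-48
  (+)t^(-42) = 1.63825e-47
  (-)t^(-41) = 2.12972e-46
  (+)t^(-40) = 2.76864e-45
  (-)t^(-39) = 3.59923e-44
  (+)t^(-38) = 4.679e-43
  (-)t^(-37) = 6.08269e-42
  (+)t^(-36) = 7.9075e-41
  (-)t^(-35) = 1.02798e-39
  (+)t^(-34) = 1.33637e-38
  (-)t^(-33) = 1.73728e-37
  (+)t^(-32) = 2.25846e-36
  (-)t^(-31) = 2.936e-35
  (+)t^(-30) = 3.8168e-34
  (-)t^(-29) = 4.96184e-33
  (+)t^(-28) = 6.45039e-32
  (-)t^(-27) = 8.38551e-31
  (+)t^(-26) = 1.09012e-29
  (-)t^(-25) = 1.41715e-28
  (+)t^(-24) = 1.8423e-27
  (-)t^(-23) = 2.39499e-26
  (+)t^(-22) = 3.11348e-25
  (-)t^(-21) = 4.04753e-24
  (+)t^(-20) = 5.26178e-23
  (-)t^(-19) = 6.84032e-22
  (+)t^(-18) = 8.89241e-21
  (+)t^(-16) = 1.50282e-18
Sum = (2.61081e-55) + (3.39406e-54) + (4.41227e-53) + (5.73596e-52) + (7.45674e-51) + (9.69377e-50) + (1.26019e-48) + (1.63825e-47) + (2.12972e-46) + (2.76864e-45) + (3.59923e-44) + (4.679e-43) + (6.08269e-42) + (7.9075e-41) + (1.02798e-39) + (1.33637e-38) + (1.73728e-37) + (2.25846e-36) + (2.936e-35) + (3.8168e-34) + (4.96184e-33) + (6.45039e-32) + (8.38551e-31) + (1.09012e-29) + (1.41715e-28) + (1.8423e-27) + (2.39499e-26) + (3.11348e-25) + (4.04753e-24) + (5.26178e-23) + (6.84032e-22) + (8.89241e-21) + (1.50282e-18)
= 1.512451361e-18
Rounded to 6 significant figures: 1.51245e-18

1.51245e-18
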